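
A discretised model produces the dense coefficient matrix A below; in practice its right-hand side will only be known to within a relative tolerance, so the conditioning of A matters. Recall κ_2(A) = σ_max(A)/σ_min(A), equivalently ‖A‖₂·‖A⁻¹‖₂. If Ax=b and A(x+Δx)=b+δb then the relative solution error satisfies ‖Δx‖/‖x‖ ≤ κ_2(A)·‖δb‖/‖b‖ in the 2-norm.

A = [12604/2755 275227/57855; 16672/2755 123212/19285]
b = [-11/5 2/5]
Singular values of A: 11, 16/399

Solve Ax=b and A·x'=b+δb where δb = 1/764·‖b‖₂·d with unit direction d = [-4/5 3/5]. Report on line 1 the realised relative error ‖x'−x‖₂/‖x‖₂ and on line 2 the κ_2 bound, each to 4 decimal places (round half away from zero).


0.0015
0.3590

from the listed singular values, σ₁ = 11, σ_n = 16/399
κ = σ_max/σ_min = 11/(16/399) = 274.3125
perturbation bound = 274.3125·1/764 = 0.3590
solve Ax = b  →  x = [-36.1791 34.3307]
‖b‖₂ = 2.2361 and ‖x‖₂ = 49.8751
with δb = [-0.0023 0.0018], A·Δx = δb → ‖Δx‖ = 0.0730
relative error = 0.0015
realised/bound (from unrounded values) ≈ 0.0041


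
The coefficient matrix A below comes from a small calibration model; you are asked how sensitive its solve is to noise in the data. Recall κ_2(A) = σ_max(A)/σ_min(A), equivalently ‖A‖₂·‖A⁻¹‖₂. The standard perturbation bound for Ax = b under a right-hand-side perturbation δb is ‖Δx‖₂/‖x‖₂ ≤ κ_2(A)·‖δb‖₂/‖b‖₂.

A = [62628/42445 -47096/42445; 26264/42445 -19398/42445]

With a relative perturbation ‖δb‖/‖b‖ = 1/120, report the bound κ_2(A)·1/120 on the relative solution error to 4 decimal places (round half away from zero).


AᵀA = [5458064/2132045 -4093488/2132045; -4093488/2132045 3070196/2132045]; tr = 1705652/426409, det = 64/426409
eigenvalues of AᵀA: λ = (tr ± √(tr²−4·det))/2 = 4, 16/426409
so κ_2 = √(4 / (16/426409)) = 326.5000
bound on ‖Δx‖/‖x‖: κ·ε = 326.5000·1/120 = 2.7208

2.7208


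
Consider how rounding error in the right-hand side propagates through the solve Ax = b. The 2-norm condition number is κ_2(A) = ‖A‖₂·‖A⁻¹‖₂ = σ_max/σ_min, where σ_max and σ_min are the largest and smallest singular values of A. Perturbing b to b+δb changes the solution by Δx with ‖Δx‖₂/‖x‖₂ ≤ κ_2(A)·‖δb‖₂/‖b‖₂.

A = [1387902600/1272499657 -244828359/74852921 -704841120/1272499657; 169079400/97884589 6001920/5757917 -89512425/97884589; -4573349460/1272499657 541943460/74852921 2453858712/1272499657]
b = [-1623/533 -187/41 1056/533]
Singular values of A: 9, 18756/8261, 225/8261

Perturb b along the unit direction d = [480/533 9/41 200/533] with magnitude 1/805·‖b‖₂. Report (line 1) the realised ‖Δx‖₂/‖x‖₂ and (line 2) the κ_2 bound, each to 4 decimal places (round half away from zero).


σ_max = 9, σ_min = 225/8261
condition number: 9 ÷ (225/8261) = 330.4400
perturbation bound = 330.4400·1/805 = 0.4105
solve Ax = b  →  x = [-53.3438 -0.5350 -96.3829]
‖b‖ = 5.8310, ‖x‖ = 110.1613
re-solving with b+δb shifts x by Δx of norm 0.2659
realised ‖Δx‖/‖x‖ = 0.0024
tightness: 0.0024 against a bound of 0.4105 (unrounded ratio ≈ 0.0059)

0.0024
0.4105


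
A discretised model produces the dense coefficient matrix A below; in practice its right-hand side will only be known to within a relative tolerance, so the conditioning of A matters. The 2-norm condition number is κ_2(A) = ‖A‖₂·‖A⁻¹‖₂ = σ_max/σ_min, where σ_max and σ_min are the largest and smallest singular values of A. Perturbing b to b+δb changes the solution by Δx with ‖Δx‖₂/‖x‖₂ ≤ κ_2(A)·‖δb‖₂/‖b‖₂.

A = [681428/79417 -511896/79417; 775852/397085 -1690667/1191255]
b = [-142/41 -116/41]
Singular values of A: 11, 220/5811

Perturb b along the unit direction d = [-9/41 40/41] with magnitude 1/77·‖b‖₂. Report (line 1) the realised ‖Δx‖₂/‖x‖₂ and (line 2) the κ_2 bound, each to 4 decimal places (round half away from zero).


σ_max = 11, σ_min = 220/5811
condition number: 11 ÷ (220/5811) = 290.5500
perturbation bound = 290.5500·1/77 = 3.7734
solve Ax = b  →  x = [-31.9873 -42.0436]
‖b‖₂ = 4.4721 and ‖x‖₂ = 52.8285
δb = ε·‖b‖·d = [-0.0127 0.0567]; solving A·Δx = δb gives ‖Δx‖ = 1.5341
realised ‖Δx‖/‖x‖ = 0.0290
so the bound overstates the realised error by a factor of ≈ 129.9410 (computed from the unrounded values)

0.0290
3.7734


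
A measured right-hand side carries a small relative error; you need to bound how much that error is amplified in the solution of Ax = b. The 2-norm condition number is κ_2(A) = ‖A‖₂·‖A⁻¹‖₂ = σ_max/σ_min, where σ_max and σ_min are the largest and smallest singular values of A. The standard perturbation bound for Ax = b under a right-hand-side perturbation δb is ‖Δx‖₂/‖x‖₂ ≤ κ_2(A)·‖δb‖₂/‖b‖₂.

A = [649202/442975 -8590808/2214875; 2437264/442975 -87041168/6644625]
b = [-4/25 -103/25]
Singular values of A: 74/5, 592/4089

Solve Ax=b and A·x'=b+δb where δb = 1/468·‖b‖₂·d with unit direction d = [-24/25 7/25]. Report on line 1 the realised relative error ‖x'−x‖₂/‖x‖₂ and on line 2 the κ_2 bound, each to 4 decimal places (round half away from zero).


largest singular value 74/5, smallest 592/4089
κ_2(A) = (74/5) / (592/4089) = 102.2250
bound on ‖Δx‖/‖x‖: κ·ε = 102.2250·1/468 = 0.2184
solve Ax = b  →  x = [-6.4797 -2.4071]
‖b‖ = 4.1231, ‖x‖ = 6.9124
Δx = A⁻¹·δb where δb = 1/468·4.1231·d; ‖Δx‖ = 0.0609
realised ‖Δx‖/‖x‖ = 0.0088
so the bound overstates the realised error by a factor of ≈ 24.8122 (computed from the unrounded values)

0.0088
0.2184


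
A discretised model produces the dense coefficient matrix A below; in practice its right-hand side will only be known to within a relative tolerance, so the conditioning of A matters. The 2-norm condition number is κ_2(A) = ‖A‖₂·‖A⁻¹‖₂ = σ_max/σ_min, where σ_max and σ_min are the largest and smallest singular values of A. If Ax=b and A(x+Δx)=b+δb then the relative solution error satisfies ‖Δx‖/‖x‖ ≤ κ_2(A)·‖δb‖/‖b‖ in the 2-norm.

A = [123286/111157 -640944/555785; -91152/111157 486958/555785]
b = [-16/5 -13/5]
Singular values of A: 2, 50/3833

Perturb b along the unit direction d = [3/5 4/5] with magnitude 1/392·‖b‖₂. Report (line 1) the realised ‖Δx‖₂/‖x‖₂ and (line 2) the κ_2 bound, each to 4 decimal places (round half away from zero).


largest singular value 2, smallest 50/3833
κ = σ_max/σ_min = 2/(50/3833) = 153.3200
perturbation bound = 153.3200·1/392 = 0.3911
solve Ax = b  →  x = [-222.3945 -211.1138]
‖b‖ = 4.1231, ‖x‖ = 306.6404
Δx = A⁻¹·δb where δb = 1/392·4.1231·d; ‖Δx‖ = 0.8063
realised ‖Δx‖/‖x‖ = 0.0026
so the bound overstates the realised error by a factor of ≈ 148.7424 (computed from the unrounded values)

0.0026
0.3911


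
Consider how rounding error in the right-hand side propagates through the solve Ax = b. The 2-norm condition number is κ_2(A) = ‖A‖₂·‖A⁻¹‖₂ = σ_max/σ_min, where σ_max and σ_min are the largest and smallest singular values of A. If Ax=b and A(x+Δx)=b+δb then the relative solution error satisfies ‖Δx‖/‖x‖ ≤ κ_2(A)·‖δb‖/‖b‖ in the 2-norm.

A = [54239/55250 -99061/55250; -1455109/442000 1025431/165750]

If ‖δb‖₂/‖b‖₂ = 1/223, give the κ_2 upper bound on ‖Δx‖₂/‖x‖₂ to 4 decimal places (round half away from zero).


form AᵀA = [3688994921/312582400 -518740847/23443680; -518740847/23443680 911861177/21978450] with trace 103750301/1946880 and determinant 28398241/973440000
eigenvalues of AᵀA: λ = (tr ± √(tr²−4·det))/2 = 5329/100, 5329/9734400
κ_2(A) = √(λ_max/λ_min) = √((5329/100) / (5329/9734400)) = 312.0000
bound on ‖Δx‖/‖x‖: κ·ε = 312.0000·1/223 = 1.3991

1.3991


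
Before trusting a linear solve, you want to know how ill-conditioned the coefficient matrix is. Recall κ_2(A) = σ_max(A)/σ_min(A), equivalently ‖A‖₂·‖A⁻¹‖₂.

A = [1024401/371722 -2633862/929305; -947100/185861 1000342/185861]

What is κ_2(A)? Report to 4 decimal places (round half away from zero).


180.9600

AᵀA = [16046335809/478121956 -21059463579/597652445; -21059463579/597652445 110568622696/2988262225]; tr = 1002892849/14212900, det = 21609/142129
λ_max, λ_min = (1002892849/14212900 ± √1005671215952896801/202006526410000)/2 = 1764/25, 1225/568516
so κ_2 = √((1764/25) / (1225/568516)) = 180.9600


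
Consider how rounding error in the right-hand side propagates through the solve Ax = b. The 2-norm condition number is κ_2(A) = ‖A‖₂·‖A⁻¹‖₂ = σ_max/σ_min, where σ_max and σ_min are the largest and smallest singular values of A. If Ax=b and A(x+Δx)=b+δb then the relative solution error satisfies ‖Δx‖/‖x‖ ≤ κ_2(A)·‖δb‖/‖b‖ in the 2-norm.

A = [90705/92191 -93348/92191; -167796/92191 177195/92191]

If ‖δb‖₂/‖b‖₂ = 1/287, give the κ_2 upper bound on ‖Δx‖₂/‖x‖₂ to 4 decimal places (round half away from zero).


0.6516

AᵀA = [125892369/29408929 -132179040/29408929; -132179040/29408929 138795561/29408929]; tr = 314730/34969, det = 81/34969
eigenvalues of AᵀA: λ = (tr ± √(tr²−4·det))/2 = 9, 9/34969
so κ_2 = √(9 / (9/34969)) = 187.0000
perturbation bound = 187.0000·1/287 = 0.6516


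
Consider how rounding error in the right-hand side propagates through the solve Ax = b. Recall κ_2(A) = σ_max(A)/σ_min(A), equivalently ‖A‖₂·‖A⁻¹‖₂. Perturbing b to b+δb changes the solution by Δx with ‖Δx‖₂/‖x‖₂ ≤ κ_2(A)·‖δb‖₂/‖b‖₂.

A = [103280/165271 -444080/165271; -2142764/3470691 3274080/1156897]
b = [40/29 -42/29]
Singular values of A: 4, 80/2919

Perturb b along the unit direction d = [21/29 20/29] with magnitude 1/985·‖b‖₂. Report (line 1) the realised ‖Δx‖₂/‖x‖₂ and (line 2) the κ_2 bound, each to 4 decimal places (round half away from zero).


σ_max = 4, σ_min = 80/2919
κ_2(A) = 4 / (80/2919) = 145.9500
perturbation bound = 145.9500·1/985 = 0.1482
solve Ax = b  →  x = [0.1098 -0.4878]
‖b‖ = 2.0000, ‖x‖ = 0.5000
re-solving with b+δb shifts x by Δx of norm 0.0741
dividing the unrounded norms, ‖Δx‖/‖x‖ = 0.1482
tightness: 0.1482 against a bound of 0.1482; the bound is attained (ratio 1)

0.1482
0.1482


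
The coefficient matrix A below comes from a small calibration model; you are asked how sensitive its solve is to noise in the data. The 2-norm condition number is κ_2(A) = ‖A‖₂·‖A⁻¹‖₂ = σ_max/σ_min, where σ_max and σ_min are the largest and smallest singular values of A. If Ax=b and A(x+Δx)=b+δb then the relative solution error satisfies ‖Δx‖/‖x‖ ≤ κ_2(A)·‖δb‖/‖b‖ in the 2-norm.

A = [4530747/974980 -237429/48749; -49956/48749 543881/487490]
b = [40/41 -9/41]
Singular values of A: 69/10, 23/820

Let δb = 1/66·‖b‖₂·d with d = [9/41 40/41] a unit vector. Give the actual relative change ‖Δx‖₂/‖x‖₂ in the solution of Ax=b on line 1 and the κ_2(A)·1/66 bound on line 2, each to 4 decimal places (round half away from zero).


largest singular value 69/10, smallest 23/820
κ = σ_max/σ_min = (69/10)/(23/820) = 246.0000
κ_2(A)·‖δb‖/‖b‖ = 3.7273
solve Ax = b  →  x = [0.1000 -0.1049]
‖b‖ = 1.0000, ‖x‖ = 0.1449
re-solving with b+δb shifts x by Δx of norm 0.5402
dividing the unrounded norms, ‖Δx‖/‖x‖ = 3.7273
tightness: 3.7273 against a bound of 3.7273; the bound is attained (ratio 1)

3.7273
3.7273


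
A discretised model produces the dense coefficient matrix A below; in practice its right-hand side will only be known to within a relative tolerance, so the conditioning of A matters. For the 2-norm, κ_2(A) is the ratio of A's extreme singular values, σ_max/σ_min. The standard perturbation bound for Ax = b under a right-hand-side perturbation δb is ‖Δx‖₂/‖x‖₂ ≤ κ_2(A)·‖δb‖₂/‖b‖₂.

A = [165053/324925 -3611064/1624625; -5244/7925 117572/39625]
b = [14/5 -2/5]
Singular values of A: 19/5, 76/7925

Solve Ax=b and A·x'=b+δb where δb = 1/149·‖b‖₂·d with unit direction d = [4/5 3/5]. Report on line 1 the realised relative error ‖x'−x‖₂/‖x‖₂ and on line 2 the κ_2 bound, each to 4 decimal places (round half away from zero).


σ_max = 19/5, σ_min = 76/7925
κ_2(A) = (19/5) / (76/7925) = 396.2500
worst-case relative error ≤ 396.2500 × 1/149 = 2.6594
solve Ax = b  →  x = [203.5815 45.2664]
2-norm of b is 2.8284; of x, 208.5533
Δx = A⁻¹·δb where δb = 1/149·2.8284·d; ‖Δx‖ = 1.9794
realised ‖Δx‖/‖x‖ = 0.0095
tightness: 0.0095 against a bound of 2.6594 (unrounded ratio ≈ 0.0036)

0.0095
2.6594


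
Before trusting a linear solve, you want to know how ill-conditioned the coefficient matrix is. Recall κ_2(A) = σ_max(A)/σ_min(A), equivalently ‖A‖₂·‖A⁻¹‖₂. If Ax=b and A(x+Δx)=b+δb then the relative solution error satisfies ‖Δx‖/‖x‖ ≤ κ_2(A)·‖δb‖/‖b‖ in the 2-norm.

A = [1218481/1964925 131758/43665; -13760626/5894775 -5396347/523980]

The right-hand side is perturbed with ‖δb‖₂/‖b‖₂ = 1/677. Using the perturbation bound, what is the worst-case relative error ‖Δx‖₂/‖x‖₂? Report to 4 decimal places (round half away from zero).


0.2718

form AᵀA = [324347346301/55597395681 320146876555/12354976818; 320146876555/12354976818 1264817020225/10982201616] with trace 64033156561/529184016 and determinant 228765625/529184016
solving λ² − 64033156561/529184016·λ + 228765625/529184016 = 0 gives λ = 121, 1890625/529184016
κ = σ_max/σ_min = 11/(1375/23004) = 184.0320
perturbation bound = 184.0320·1/677 = 0.2718


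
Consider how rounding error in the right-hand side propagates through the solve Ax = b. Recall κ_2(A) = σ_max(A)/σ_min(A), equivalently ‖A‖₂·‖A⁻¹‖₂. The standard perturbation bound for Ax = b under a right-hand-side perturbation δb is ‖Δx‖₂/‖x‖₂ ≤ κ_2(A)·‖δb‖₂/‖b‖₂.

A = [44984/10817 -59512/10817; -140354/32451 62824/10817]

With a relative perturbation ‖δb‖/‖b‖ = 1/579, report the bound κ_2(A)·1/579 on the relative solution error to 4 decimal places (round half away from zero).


M = AᵀA = [45078820/1252161 -20034320/417387; -20034320/417387 8904320/139129]. tr(M)=125217700/1252161, det(M)=160000/1252161
char-poly roots: 100 and 1600/1252161
κ = σ_max/σ_min = 10/(40/1119) = 279.7500
bound on ‖Δx‖/‖x‖: κ·ε = 279.7500·1/579 = 0.4832

0.4832


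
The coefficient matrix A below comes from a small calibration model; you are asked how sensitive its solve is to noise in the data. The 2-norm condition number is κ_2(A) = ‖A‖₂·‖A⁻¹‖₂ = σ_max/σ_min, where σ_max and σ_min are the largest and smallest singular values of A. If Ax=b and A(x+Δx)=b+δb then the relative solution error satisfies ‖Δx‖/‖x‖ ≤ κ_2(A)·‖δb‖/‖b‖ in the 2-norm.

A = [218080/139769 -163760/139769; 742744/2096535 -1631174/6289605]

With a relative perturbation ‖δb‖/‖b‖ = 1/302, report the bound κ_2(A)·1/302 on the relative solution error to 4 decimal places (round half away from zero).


1.2699

form AᵀA = [6693883456/2614788225 -15061077776/7844364675; -15061077776/7844364675 33888064996/23533094025] with trace 3765320644/941323761 and determinant 102400/941323761
char-poly roots: 4 and 25600/941323761
so κ_2 = √(4 / (25600/941323761)) = 383.5125
bound on ‖Δx‖/‖x‖: κ·ε = 383.5125·1/302 = 1.2699


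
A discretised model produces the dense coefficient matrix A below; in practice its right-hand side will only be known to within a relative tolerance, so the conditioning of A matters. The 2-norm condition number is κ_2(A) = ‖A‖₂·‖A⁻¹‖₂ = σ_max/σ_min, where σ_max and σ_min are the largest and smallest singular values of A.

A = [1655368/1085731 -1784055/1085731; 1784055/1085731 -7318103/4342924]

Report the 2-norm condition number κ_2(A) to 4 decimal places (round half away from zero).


M = AᵀA = [7042919689/1401678721 -29570711625/5606714884; -29570711625/5606714884 124233373849/22426859536]. tr(M)=281712353/26666896, det(M)=28561/1666681
char-poly roots: 169/16 and 2704/1666681
κ_2(A) = √(λ_max/λ_min) = √((169/16) / (2704/1666681)) = 80.6875

80.6875


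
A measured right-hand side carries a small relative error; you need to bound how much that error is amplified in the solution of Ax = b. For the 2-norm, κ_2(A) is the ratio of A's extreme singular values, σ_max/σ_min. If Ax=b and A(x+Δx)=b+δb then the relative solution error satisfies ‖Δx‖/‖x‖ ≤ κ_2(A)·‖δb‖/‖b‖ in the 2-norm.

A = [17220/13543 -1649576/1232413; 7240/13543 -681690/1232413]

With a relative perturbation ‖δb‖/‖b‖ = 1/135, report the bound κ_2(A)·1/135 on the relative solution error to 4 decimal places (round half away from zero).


form AᵀA = [348946000/183412849 -2564702640/1283889943; -2564702640/1283889943 18850900804/8987229601] with trace 42745844/10686361 and determinant 1600/10686361
λ_max, λ_min = (42745844/10686361 ± √1827138786561936/114198311422321)/2 = 4, 400/10686361
κ = σ_max/σ_min = 2/(20/3269) = 326.9000
κ_2(A)·‖δb‖/‖b‖ = 2.4215

2.4215


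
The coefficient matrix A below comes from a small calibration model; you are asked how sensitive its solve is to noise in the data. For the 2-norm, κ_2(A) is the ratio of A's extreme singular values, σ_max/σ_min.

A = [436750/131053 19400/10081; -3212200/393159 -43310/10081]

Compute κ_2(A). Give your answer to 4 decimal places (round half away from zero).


M = AᵀA = [71212922500/914639049 12656864000/304879683; 12656864000/304879683 2252116100/101626561]. tr(M)=316546600/3164841, det(M)=6250000/3164841
λ_max, λ_min = (316546600/3164841 ± √100122628946560000/10016218555281)/2 = 100, 62500/3164841
κ_2(A) = √(λ_max/λ_min) = √(100 / (62500/3164841)) = 71.1600

71.1600


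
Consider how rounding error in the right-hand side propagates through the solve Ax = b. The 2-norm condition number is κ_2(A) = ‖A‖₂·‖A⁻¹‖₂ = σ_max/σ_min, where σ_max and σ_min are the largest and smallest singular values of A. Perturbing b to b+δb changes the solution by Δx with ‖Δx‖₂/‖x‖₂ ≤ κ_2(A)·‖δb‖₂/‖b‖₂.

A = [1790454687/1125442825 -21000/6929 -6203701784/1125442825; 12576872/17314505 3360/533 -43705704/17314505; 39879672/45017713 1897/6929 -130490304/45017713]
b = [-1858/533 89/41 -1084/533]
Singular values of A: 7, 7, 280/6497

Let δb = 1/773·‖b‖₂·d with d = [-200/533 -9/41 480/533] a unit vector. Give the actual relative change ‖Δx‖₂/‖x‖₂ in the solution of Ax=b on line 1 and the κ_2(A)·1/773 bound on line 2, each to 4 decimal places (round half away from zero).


0.0059
0.2101

from the listed singular values, σ₁ = 7, σ_n = 280/6497
κ_2(A) = 7 / (280/6497) = 162.4250
bound on ‖Δx‖/‖x‖: κ·ε = 162.4250·1/773 = 0.2101
solve Ax = b  →  x = [-22.3924 0.4835 -6.0961]
‖b‖₂ = 4.5826 and ‖x‖₂ = 23.2124
Δx = A⁻¹·δb where δb = 1/773·4.5826·d; ‖Δx‖ = 0.1376
realised ‖Δx‖/‖x‖ = 0.0059
realised/bound (from unrounded values) ≈ 0.0282


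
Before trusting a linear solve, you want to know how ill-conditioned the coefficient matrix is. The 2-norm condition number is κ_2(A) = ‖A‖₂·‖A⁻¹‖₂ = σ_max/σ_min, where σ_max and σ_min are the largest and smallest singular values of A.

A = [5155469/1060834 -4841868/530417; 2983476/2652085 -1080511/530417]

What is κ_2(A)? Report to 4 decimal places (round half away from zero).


form AᵀA = [416464028209/16736596900 -39041599986/836829845; -39041599986/836829845 14640802945/167365969] with trace 6507073781/57912100 and determinant 7890481/57912100
char-poly roots: 2809/25 and 2809/2316484
so κ_2 = √((2809/25) / (2809/2316484)) = 304.4000

304.4000


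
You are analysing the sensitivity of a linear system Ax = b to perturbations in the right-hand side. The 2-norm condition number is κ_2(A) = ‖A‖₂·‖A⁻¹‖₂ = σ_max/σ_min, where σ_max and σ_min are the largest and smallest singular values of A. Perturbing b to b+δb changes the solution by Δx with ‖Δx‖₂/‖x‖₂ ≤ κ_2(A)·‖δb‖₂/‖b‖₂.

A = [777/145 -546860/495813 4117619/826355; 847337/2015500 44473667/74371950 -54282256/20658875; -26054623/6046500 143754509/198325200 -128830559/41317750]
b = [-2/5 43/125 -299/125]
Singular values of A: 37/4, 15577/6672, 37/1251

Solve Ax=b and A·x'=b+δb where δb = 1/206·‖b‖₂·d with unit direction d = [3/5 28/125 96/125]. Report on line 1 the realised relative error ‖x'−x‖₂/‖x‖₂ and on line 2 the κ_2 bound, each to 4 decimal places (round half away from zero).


0.0059
1.5182

from the listed singular values, σ₁ = 37/4, σ_n = 37/1251
κ_2(A) = (37/4) / (37/1251) = 312.7500
bound on ‖Δx‖/‖x‖: κ·ε = 312.7500·1/206 = 1.5182
solve Ax = b  →  x = [0.3737 -65.9206 -15.0736]
‖b‖ = 2.4495, ‖x‖ = 67.6231
Δx = A⁻¹·δb where δb = 1/206·2.4495·d; ‖Δx‖ = 0.4020
dividing the unrounded norms, ‖Δx‖/‖x‖ = 0.0059
tightness: 0.0059 against a bound of 1.5182 (unrounded ratio ≈ 0.0039)


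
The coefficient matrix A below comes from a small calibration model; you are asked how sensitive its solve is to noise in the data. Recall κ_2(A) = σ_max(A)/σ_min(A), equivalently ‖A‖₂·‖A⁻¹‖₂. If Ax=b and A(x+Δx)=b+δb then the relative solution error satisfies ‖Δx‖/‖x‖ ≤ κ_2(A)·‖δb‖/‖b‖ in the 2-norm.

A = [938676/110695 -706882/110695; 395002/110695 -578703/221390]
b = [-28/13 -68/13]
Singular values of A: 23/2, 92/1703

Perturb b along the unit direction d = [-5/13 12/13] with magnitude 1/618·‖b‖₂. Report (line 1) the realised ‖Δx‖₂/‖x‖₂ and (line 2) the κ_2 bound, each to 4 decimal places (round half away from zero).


0.0023
0.3445

σ_max = 23/2, σ_min = 92/1703
condition number: (23/2) ÷ (92/1703) = 212.8750
perturbation bound = 212.8750·1/618 = 0.3445
solve Ax = b  →  x = [-44.7043 -59.0261]
‖b‖ = 5.6569, ‖x‖ = 74.0443
δb = ε·‖b‖·d = [-0.0035 0.0084]; solving A·Δx = δb gives ‖Δx‖ = 0.1694
dividing the unrounded norms, ‖Δx‖/‖x‖ = 0.0023
realised/bound (from unrounded values) ≈ 0.0066


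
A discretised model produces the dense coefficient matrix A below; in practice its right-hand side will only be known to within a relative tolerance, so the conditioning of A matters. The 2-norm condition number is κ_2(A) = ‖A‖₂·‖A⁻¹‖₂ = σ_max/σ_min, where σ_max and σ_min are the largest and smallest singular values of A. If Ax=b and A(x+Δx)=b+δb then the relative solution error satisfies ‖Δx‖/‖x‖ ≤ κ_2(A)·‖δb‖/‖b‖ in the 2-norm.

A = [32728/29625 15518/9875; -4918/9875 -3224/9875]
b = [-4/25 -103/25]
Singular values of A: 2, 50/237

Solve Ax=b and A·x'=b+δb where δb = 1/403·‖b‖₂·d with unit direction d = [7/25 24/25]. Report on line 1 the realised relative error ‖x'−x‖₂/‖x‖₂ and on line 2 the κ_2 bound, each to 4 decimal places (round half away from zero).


from the listed singular values, σ₁ = 2, σ_n = 50/237
condition number: 2 ÷ (50/237) = 9.4800
perturbation bound = 9.4800·1/403 = 0.0235
solve Ax = b  →  x = [15.4680 -10.9760]
2-norm of b is 4.1231; of x, 18.9666
re-solving with b+δb shifts x by Δx of norm 0.0485
relative error = 0.0026
realised/bound (from unrounded values) ≈ 0.1087

0.0026
0.0235


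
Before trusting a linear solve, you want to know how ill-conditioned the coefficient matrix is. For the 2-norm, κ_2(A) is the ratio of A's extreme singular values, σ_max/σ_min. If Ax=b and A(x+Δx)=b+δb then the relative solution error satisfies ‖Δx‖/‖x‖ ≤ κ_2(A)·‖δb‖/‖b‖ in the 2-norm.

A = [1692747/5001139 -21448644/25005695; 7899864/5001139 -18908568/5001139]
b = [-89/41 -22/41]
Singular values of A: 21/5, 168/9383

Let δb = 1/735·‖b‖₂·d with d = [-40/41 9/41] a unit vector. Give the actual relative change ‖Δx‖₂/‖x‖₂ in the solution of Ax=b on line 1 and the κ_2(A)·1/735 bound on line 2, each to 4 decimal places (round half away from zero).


0.0015
0.3191

from the listed singular values, σ₁ = 21/5, σ_n = 168/9383
condition number: (21/5) ÷ (168/9383) = 234.5750
perturbation bound = 234.5750·1/735 = 0.3191
solve Ax = b  →  x = [103.0183 43.1822]
‖b‖ = 2.2361, ‖x‖ = 111.7026
re-solving with b+δb shifts x by Δx of norm 0.1699
dividing the unrounded norms, ‖Δx‖/‖x‖ = 0.0015
realised/bound (from unrounded values) ≈ 0.0048


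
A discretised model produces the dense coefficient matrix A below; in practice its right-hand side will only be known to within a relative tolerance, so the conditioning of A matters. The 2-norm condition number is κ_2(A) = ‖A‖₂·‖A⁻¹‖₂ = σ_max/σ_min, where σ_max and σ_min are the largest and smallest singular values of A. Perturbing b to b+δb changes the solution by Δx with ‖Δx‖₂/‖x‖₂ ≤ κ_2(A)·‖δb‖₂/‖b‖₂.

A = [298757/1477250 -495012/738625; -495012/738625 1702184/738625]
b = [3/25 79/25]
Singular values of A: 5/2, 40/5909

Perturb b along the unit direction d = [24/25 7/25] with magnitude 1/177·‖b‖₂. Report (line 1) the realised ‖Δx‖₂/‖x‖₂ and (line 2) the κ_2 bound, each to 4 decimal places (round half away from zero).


σ_max = 5/2, σ_min = 40/5909
κ_2(A) = (5/2) / (40/5909) = 369.3125
perturbation bound = 369.3125·1/177 = 2.0865
solve Ax = b  →  x = [141.4800 42.5150]
‖b‖ = 3.1623, ‖x‖ = 147.7299
Δx = A⁻¹·δb where δb = 1/177·3.1623·d; ‖Δx‖ = 2.6393
realised ‖Δx‖/‖x‖ = 0.0179
realised/bound (from unrounded values) ≈ 0.0086

0.0179
2.0865


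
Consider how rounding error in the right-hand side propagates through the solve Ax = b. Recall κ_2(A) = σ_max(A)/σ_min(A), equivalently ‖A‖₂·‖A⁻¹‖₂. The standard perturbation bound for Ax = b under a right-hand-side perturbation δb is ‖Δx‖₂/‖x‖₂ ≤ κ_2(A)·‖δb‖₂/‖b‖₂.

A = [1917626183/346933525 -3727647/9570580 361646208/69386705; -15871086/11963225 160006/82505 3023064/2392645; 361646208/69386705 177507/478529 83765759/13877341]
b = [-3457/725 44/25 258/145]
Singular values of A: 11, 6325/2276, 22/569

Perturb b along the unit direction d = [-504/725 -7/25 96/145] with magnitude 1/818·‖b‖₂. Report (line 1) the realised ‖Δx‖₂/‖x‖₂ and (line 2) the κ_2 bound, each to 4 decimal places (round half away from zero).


0.0016
0.3478

largest singular value 11, smallest 22/569
condition number: 11 ÷ (22/569) = 284.5000
perturbation bound = 284.5000·1/818 = 0.3478
solve Ax = b  →  x = [-54.9136 -70.5662 52.0476]
‖b‖ = 5.3852, ‖x‖ = 103.4603
re-solving with b+δb shifts x by Δx of norm 0.1703
realised ‖Δx‖/‖x‖ = 0.0016
realised/bound (from unrounded values) ≈ 0.0047


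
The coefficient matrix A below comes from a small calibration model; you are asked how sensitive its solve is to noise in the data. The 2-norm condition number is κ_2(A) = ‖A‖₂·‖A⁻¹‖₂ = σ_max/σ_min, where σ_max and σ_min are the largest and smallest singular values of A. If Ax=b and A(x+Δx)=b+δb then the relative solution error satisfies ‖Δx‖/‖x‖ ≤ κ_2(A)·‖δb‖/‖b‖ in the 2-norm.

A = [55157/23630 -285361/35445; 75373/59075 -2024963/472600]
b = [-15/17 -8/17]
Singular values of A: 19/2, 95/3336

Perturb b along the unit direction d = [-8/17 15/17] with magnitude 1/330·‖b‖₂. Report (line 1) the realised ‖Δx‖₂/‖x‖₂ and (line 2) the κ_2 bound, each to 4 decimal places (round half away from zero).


from the listed singular values, σ₁ = 19/2, σ_n = 95/3336
condition number: (19/2) ÷ (95/3336) = 333.6000
perturbation bound = 333.6000·1/330 = 1.0109
solve Ax = b  →  x = [-0.0295 0.1011]
‖b‖₂ = 1.0000 and ‖x‖₂ = 0.1053
re-solving with b+δb shifts x by Δx of norm 0.1064
relative error = 1.0109
so the bound is sharp here: realised error equals the bound

1.0109
1.0109


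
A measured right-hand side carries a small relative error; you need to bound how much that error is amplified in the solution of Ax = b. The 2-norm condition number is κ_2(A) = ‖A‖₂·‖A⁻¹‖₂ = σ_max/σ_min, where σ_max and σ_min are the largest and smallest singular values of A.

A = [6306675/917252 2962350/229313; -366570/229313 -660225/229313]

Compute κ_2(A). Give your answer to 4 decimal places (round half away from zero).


263.2000

M = AᵀA = [24939992025/500506384 5844929625/62563298; 5844929625/62563298 5479723125/31281649]. tr(M)=389673225/1731856, det(M)=1265625/1731856
λ_max, λ_min = (389673225/1731856 ± √151836454760900625/2999325204736)/2 = 225, 5625/1731856
κ = σ_max/σ_min = 15/(75/1316) = 263.2000


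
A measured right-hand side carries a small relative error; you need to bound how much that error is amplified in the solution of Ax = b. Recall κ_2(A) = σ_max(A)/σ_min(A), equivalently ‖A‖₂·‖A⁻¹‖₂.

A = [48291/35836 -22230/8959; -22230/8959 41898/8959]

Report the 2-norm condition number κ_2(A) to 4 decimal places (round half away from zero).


248.0000

AᵀA = [35428329/4443664 -8302905/555458; -8302905/555458 7784136/277729]; tr = 553545/15376, det = 81/3844
λ_max, λ_min = (553545/15376 ± √306392139729/236421376)/2 = 36, 9/15376
σ_max=√36=6, σ_min=√(9/15376)=(3/124) → κ = 248.0000


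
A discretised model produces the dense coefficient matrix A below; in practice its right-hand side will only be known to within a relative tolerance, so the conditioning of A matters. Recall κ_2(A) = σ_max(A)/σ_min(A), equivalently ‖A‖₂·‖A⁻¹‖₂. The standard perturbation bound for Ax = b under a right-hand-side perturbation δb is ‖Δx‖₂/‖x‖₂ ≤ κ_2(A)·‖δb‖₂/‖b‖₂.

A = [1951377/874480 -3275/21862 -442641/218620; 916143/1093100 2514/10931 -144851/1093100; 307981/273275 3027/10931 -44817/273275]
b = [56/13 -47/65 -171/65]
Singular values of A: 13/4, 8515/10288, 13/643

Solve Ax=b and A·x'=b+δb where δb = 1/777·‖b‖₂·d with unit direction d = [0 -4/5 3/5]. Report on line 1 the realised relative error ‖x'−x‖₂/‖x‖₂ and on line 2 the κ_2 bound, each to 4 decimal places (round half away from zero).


0.0065
0.2069

largest singular value 13/4, smallest 13/643
κ_2(A) = (13/4) / (13/643) = 160.7500
perturbation bound = 160.7500·1/777 = 0.2069
solve Ax = b  →  x = [-15.7857 41.3682 -22.5861]
2-norm of b is 5.0990; of x, 49.7057
Δx = A⁻¹·δb where δb = 1/777·5.0990·d; ‖Δx‖ = 0.3246
realised ‖Δx‖/‖x‖ = 0.0065
so the bound overstates the realised error by a factor of ≈ 31.6813 (computed from the unrounded values)


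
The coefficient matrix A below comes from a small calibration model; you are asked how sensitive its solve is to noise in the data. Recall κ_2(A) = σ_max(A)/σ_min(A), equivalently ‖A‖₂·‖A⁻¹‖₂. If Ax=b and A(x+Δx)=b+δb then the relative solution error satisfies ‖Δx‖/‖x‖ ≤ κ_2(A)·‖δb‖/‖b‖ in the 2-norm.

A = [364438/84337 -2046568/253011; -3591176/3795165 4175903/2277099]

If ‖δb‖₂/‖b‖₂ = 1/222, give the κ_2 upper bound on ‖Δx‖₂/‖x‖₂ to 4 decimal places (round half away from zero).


M = AᵀA = [167666289796/8568279225 -188616596008/5140967535; -188616596008/5140967535 212196224113/3084580521]. tr(M)=23577516301/266832225, det(M)=19518724/266832225
solving λ² − 23577516301/266832225·λ + 19518724/266832225 = 0 gives λ = 2209/25, 8836/10673289
σ_max=√(2209/25)=(47/5), σ_min=√(8836/10673289)=(94/3267) → κ = 326.7000
perturbation bound = 326.7000·1/222 = 1.4716

1.4716


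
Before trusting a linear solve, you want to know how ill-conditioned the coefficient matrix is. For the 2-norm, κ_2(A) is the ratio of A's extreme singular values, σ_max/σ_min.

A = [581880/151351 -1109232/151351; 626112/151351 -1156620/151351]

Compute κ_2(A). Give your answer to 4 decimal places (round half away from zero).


153.5000

M = AᵀA = [868728384/27237961 -1628553600/27237961; -1628553600/27237961 3053704464/27237961]. tr(M)=13572432/94249, det(M)=82944/94249
λ_max, λ_min = (13572432/94249 ± √184179640838400/8882874001)/2 = 144, 576/94249
κ_2(A) = √(λ_max/λ_min) = √(144 / (576/94249)) = 153.5000


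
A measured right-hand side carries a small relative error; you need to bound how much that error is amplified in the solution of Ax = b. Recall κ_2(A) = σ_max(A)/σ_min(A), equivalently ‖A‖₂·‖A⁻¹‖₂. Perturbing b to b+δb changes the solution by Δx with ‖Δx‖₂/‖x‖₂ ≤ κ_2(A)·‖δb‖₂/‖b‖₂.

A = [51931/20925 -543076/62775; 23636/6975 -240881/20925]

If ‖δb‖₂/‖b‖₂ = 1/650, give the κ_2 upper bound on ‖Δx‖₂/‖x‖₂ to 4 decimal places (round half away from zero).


0.4636

form AᵀA = [308990929/17514225 -3177745984/52542675; -3177745984/52542675 32685777889/157628025] with trace 1418667850/6305121 and determinant 390625/700569
eigenvalues of AᵀA: λ = (tr ± √(tr²−4·det))/2 = 225, 15625/6305121
so κ_2 = √(225 / (15625/6305121)) = 301.3200
perturbation bound = 301.3200·1/650 = 0.4636


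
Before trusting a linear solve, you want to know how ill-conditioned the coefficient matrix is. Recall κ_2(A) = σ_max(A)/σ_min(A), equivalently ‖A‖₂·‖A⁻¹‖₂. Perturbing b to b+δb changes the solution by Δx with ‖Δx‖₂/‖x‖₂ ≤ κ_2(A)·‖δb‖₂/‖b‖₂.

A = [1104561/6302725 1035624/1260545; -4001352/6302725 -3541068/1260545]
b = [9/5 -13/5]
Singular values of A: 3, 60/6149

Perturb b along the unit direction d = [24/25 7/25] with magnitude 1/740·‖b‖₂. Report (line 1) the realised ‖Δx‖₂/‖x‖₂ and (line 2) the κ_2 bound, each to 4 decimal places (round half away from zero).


0.0043
0.4155

largest singular value 3, smallest 60/6149
κ = σ_max/σ_min = 3/(60/6149) = 307.4500
κ_2(A)·‖δb‖/‖b‖ = 0.4155
solve Ax = b  →  x = [-99.7642 23.4720]
‖b‖₂ = 3.1623 and ‖x‖₂ = 102.4882
δb = ε·‖b‖·d = [0.0041 0.0012]; solving A·Δx = δb gives ‖Δx‖ = 0.4379
dividing the unrounded norms, ‖Δx‖/‖x‖ = 0.0043
tightness: 0.0043 against a bound of 0.4155 (unrounded ratio ≈ 0.0103)


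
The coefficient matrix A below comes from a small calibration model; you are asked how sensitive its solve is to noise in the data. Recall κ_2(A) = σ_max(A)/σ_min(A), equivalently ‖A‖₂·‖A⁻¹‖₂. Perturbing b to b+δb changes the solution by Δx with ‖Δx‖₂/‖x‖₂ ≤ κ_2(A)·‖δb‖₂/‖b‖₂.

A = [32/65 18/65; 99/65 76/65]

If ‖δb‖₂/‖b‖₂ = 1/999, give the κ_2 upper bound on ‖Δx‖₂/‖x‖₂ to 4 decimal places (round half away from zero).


0.0260

M = AᵀA = [433/169 324/169; 324/169 244/169]. tr(M)=677/169, det(M)=4/169
char-poly roots: 4 and 1/169
κ = σ_max/σ_min = 2/(1/13) = 26.0000
worst-case relative error ≤ 26.0000 × 1/999 = 0.0260


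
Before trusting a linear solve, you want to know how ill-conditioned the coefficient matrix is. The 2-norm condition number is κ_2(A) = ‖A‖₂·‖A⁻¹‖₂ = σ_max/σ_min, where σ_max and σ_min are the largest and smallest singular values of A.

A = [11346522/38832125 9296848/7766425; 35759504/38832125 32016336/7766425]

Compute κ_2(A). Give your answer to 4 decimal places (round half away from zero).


189.4250

form AᵀA = [2251977100516/2412694291225 2000600296992/482538858245; 2000600296992/482538858245 1778363445760/96507771649] with trace 27787664036/1435273225 and determinant 14992384/1435273225
solving λ² − 27787664036/1435273225·λ + 14992384/1435273225 = 0 gives λ = 484/25, 30976/57410929
κ = σ_max/σ_min = (22/5)/(176/7577) = 189.4250


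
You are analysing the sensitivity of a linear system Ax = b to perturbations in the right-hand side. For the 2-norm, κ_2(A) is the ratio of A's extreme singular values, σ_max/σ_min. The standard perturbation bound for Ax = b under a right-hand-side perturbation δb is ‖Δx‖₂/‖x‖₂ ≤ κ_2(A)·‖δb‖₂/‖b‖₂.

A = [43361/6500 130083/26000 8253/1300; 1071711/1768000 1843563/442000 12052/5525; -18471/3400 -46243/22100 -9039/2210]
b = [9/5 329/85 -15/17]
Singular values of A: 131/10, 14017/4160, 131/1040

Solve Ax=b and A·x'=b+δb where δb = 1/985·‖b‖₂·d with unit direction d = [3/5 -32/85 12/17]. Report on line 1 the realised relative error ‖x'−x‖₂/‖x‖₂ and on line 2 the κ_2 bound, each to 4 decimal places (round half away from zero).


0.0044
0.1056

σ_max = 131/10, σ_min = 131/1040
κ = σ_max/σ_min = (131/10)/(131/1040) = 104.0000
perturbation bound = 104.0000·1/985 = 0.1056
solve Ax = b  →  x = [3.4230 3.6802 -6.2137]
‖b‖ = 4.3589, ‖x‖ = 7.9920
re-solving with b+δb shifts x by Δx of norm 0.0351
relative error = 0.0044
so the bound overstates the realised error by a factor of ≈ 24.0187 (computed from the unrounded values)


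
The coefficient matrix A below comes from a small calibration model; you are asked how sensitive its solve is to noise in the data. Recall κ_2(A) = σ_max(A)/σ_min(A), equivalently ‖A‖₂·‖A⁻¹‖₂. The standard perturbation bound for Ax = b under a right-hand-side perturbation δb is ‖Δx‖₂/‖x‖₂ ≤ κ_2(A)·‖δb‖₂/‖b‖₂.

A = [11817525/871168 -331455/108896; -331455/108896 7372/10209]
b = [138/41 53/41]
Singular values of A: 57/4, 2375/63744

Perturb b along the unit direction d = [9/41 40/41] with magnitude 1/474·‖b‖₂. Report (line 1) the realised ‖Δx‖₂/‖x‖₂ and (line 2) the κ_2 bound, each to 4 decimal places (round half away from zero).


σ_max = 57/4, σ_min = 2375/63744
condition number: (57/4) ÷ (2375/63744) = 382.4640
perturbation bound = 382.4640·1/474 = 0.8069
solve Ax = b  →  x = [11.9886 52.3237]
2-norm of b is 3.6056; of x, 53.6796
re-solving with b+δb shifts x by Δx of norm 0.2042
dividing the unrounded norms, ‖Δx‖/‖x‖ = 0.0038
so the bound overstates the realised error by a factor of ≈ 212.1545 (computed from the unrounded values)

0.0038
0.8069


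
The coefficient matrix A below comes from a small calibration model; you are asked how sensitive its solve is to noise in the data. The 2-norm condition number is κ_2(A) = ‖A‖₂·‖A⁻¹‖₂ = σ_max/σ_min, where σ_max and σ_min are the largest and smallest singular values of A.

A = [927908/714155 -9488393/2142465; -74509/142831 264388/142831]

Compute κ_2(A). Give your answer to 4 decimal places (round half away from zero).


M = AᵀA = [5915994281/3017854225 -60839066176/9053562675; -60839066176/9053562675 625783017721/27160688025]. tr(M)=27161078650/1086427521, det(M)=9765625/1086427521
char-poly roots: 25 and 390625/1086427521
κ = σ_max/σ_min = 5/(625/32961) = 263.6880

263.6880


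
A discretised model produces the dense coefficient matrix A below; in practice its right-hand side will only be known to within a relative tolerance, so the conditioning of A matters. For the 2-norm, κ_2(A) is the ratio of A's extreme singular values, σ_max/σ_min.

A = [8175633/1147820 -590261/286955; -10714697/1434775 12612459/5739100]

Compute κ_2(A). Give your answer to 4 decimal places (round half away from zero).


M = AᵀA = [4171105924609/39164410000 -76035258432/2447775625; -76035258432/2447775625 354860096641/39164410000]. tr(M)=3620772817/31331528, det(M)=85470025/1002608896
λ_max, λ_min = (3620772817/31331528 ± √204838453968998976/15338510106481)/2 = 1849/16, 46225/62663056
σ_max=√(1849/16)=(43/4), σ_min=√(46225/62663056)=(215/7916) → κ = 395.8000

395.8000


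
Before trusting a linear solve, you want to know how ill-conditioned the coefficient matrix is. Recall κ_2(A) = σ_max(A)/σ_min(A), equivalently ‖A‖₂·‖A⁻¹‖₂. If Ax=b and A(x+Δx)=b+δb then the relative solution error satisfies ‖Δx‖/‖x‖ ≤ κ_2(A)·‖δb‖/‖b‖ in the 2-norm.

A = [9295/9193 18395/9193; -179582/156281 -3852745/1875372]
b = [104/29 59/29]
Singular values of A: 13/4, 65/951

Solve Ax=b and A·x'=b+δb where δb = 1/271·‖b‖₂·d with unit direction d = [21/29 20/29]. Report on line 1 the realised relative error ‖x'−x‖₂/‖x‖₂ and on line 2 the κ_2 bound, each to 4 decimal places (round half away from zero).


0.0038
0.1755

σ_max = 13/4, σ_min = 65/951
κ_2(A) = (13/4) / (65/951) = 47.5500
bound on ‖Δx‖/‖x‖: κ·ε = 47.5500·1/271 = 0.1755
solve Ax = b  →  x = [-51.4932 27.8118]
‖b‖ = 4.1231, ‖x‖ = 58.5239
δb = ε·‖b‖·d = [0.0110 0.0105]; solving A·Δx = δb gives ‖Δx‖ = 0.2226
realised ‖Δx‖/‖x‖ = 0.0038
so the bound overstates the realised error by a factor of ≈ 46.1309 (computed from the unrounded values)
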